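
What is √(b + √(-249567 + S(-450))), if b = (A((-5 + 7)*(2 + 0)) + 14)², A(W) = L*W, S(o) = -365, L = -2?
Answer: √(36 + 2*I*√62483) ≈ 16.389 + 15.252*I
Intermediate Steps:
A(W) = -2*W
b = 36 (b = (-2*(-5 + 7)*(2 + 0) + 14)² = (-4*2 + 14)² = (-2*4 + 14)² = (-8 + 14)² = 6² = 36)
√(b + √(-249567 + S(-450))) = √(36 + √(-249567 - 365)) = √(36 + √(-249932)) = √(36 + 2*I*√62483)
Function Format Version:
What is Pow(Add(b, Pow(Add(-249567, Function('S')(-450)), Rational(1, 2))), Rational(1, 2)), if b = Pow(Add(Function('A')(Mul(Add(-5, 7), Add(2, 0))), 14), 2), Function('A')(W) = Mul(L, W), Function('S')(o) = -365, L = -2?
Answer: Pow(Add(36, Mul(2, I, Pow(62483, Rational(1, 2)))), Rational(1, 2)) ≈ Add(16.389, Mul(15.252, I))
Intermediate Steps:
Function('A')(W) = Mul(-2, W)
b = 36 (b = Pow(Add(Mul(-2, Mul(Add(-5, 7), Add(2, 0))), 14), 2) = Pow(Add(Mul(-2, Mul(2, 2)), 14), 2) = Pow(Add(Mul(-2, 4), 14), 2) = Pow(Add(-8, 14), 2) = Pow(6, 2) = 36)
Pow(Add(b, Pow(Add(-249567, Function('S')(-450)), Rational(1, 2))), Rational(1, 2)) = Pow(Add(36, Pow(Add(-249567, -365), Rational(1, 2))), Rational(1, 2)) = Pow(Add(36, Pow(-249932, Rational(1, 2))), Rational(1, 2)) = Pow(Add(36, Mul(2, I, Pow(62483, Rational(1, 2)))), Rational(1, 2))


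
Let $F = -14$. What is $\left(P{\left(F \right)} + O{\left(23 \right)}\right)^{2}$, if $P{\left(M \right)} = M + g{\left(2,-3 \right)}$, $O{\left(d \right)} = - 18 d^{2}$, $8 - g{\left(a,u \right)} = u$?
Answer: $90725625$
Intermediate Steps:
$g{\left(a,u \right)} = 8 - u$
$P{\left(M \right)} = 11 + M$ ($P{\left(M \right)} = M + \left(8 - -3\right) = M + \left(8 + 3\right) = M + 11 = 11 + M$)
$\left(P{\left(F \right)} + O{\left(23 \right)}\right)^{2} = \left(\left(11 - 14\right) - 18 \cdot 23^{2}\right)^{2} = \left(-3 - 9522\right)^{2} = \left(-9525\right)^{2} = 90725625$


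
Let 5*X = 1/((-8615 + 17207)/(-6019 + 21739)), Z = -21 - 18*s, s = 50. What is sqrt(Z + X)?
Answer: I*sqrt(117992146)/358 ≈ 30.342*I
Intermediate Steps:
Z = -921 (Z = -21 - 18*50 = -21 - 900 = -921)
X = 131/358 (X = 1/(5*(((-8615 + 17207)/(-6019 + 21739)))) = 1/(5*((8592/15720))) = 1/(5*((8592*(1/15720)))) = 1/(5*(358/655)) = (1/5)*(655/358) = 131/358 ≈ 0.36592)
sqrt(Z + X) = sqrt(-921 + 131/358) = sqrt(-329587/358) = I*sqrt(117992146)/358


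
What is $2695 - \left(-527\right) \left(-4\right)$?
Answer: $587$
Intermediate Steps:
$2695 - \left(-527\right) \left(-4\right) = 2695 - 2108 = 587$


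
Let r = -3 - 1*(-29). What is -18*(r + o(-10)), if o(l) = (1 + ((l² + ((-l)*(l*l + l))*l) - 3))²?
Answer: -1426421340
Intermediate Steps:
r = 26 (r = -3 + 29 = 26)
o(l) = (-2 + l² - l²*(l + l²))² (o(l) = (1 + ((l² + ((-l)*(l² + l))*l) - 3))² = (1 + ((l² + ((-l)*(l + l²))*l) - 3))² = (1 + ((l² + (-l*(l + l²))*l) - 3))² = (1 + ((l² - l²*(l + l²)) - 3))² = (1 + (-3 + l² - l²*(l + l²)))² = (-2 + l² - l²*(l + l²))²)
-18*(r + o(-10)) = -18*(26 + (2 + (-10)³ + (-10)⁴ - 1*(-10)²)²) = -18*(26 + (2 - 1000 + 10000 - 1*100)²) = -18*(26 + (2 - 1000 + 10000 - 100)²) = -18*(26 + 8902²) = -18*(26 + 79245604) = -18*79245630 = -1426421340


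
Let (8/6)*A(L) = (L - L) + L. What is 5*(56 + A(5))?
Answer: 1195/4 ≈ 298.75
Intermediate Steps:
A(L) = 3*L/4 (A(L) = 3*((L - L) + L)/4 = 3*(0 + L)/4 = 3*L/4)
5*(56 + A(5)) = 5*(56 + (¾)*5) = 5*(56 + 15/4) = 5*(239/4) = 1195/4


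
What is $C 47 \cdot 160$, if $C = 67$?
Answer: $503840$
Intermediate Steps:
$C 47 \cdot 160 = 67 \cdot 47 \cdot 160 = 3149 \cdot 160 = 503840$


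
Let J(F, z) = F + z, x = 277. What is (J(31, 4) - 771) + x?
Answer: -459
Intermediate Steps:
(J(31, 4) - 771) + x = ((31 + 4) - 771) + 277 = (35 - 771) + 277 = -736 + 277 = -459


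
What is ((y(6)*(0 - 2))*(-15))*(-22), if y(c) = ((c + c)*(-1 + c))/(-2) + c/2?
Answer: 17820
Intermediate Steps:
y(c) = c/2 - c*(-1 + c) (y(c) = ((2*c)*(-1 + c))*(-1/2) + c*(1/2) = (2*c*(-1 + c))*(-1/2) + c/2 = -c*(-1 + c) + c/2 = c/2 - c*(-1 + c))
((y(6)*(0 - 2))*(-15))*(-22) = ((((1/2)*6*(3 - 2*6))*(0 - 2))*(-15))*(-22) = ((((1/2)*6*(3 - 12))*(-2))*(-15))*(-22) = ((((1/2)*6*(-9))*(-2))*(-15))*(-22) = (-27*(-2)*(-15))*(-22) = (54*(-15))*(-22) = -810*(-22) = 17820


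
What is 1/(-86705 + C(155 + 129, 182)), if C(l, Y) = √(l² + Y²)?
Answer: -17341/1503528649 - 2*√28445/7517643245 ≈ -1.1578e-5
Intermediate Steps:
C(l, Y) = √(Y² + l²)
1/(-86705 + C(155 + 129, 182)) = 1/(-86705 + √(182² + (155 + 129)²)) = 1/(-86705 + √(33124 + 284²)) = 1/(-86705 + √(33124 + 80656)) = 1/(-86705 + √113780) = 1/(-86705 + 2*√28445)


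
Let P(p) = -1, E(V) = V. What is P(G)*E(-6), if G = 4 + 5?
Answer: 6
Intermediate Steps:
G = 9
P(G)*E(-6) = -1*(-6) = 6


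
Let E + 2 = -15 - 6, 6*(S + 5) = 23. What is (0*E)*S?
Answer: 0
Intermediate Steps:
S = -7/6 (S = -5 + (⅙)*23 = -5 + 23/6 = -7/6 ≈ -1.1667)
E = -23 (E = -2 + (-15 - 6) = -2 - 21 = -23)
(0*E)*S = (0*(-23))*(-7/6) = 0*(-7/6) = 0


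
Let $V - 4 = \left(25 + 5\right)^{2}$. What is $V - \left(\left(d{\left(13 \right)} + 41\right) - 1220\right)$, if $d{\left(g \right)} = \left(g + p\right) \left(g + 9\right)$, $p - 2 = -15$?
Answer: $2083$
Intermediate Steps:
$p = -13$ ($p = 2 - 15 = -13$)
$d{\left(g \right)} = \left(-13 + g\right) \left(9 + g\right)$ ($d{\left(g \right)} = \left(g - 13\right) \left(g + 9\right) = \left(-13 + g\right) \left(9 + g\right)$)
$V = 904$ ($V = 4 + \left(25 + 5\right)^{2} = 4 + 30^{2} = 4 + 900 = 904$)
$V - \left(\left(d{\left(13 \right)} + 41\right) - 1220\right) = 904 - \left(\left(\left(-117 + 13^{2} - 52\right) + 41\right) - 1220\right) = 904 - \left(\left(\left(-117 + 169 - 52\right) + 41\right) - 1220\right) = 904 - \left(\left(0 + 41\right) - 1220\right) = 904 - \left(41 - 1220\right) = 904 - -1179 = 904 + 1179 = 2083$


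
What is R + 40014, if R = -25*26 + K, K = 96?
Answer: 39460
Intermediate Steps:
R = -554 (R = -25*26 + 96 = -650 + 96 = -554)
R + 40014 = -554 + 40014 = 39460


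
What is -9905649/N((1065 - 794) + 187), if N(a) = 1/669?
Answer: -6626879181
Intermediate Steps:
N(a) = 1/669
-9905649/N((1065 - 794) + 187) = -9905649/1/669 = -9905649*669 = -6626879181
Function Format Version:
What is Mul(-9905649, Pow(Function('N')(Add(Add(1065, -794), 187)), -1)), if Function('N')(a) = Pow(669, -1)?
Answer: -6626879181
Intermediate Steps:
Function('N')(a) = Rational(1, 669)
Mul(-9905649, Pow(Function('N')(Add(Add(1065, -794), 187)), -1)) = Mul(-9905649, Pow(Rational(1, 669), -1)) = Mul(-9905649, 669) = -6626879181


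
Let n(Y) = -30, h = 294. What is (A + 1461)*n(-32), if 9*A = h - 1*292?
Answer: -131510/3 ≈ -43837.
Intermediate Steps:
A = 2/9 (A = (294 - 1*292)/9 = (294 - 292)/9 = (⅑)*2 = 2/9 ≈ 0.22222)
(A + 1461)*n(-32) = (2/9 + 1461)*(-30) = (13151/9)*(-30) = -131510/3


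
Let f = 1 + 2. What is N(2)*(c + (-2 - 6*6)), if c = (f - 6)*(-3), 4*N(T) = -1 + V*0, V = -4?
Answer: 29/4 ≈ 7.2500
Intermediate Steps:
f = 3
N(T) = -¼ (N(T) = (-1 - 4*0)/4 = (-1 + 0)/4 = (¼)*(-1) = -¼)
c = 9 (c = (3 - 6)*(-3) = -3*(-3) = 9)
N(2)*(c + (-2 - 6*6)) = -(9 + (-2 - 6*6))/4 = -(9 + (-2 - 36))/4 = -(9 - 38)/4 = -¼*(-29) = 29/4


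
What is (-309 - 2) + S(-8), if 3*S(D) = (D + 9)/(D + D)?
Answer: -14929/48 ≈ -311.02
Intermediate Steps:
S(D) = (9 + D)/(6*D) (S(D) = ((D + 9)/(D + D))/3 = ((9 + D)/((2*D)))/3 = ((9 + D)*(1/(2*D)))/3 = ((9 + D)/(2*D))/3 = (9 + D)/(6*D))
(-309 - 2) + S(-8) = (-309 - 2) + (1/6)*(9 - 8)/(-8) = -311 + (1/6)*(-1/8)*1 = -311 - 1/48 = -14929/48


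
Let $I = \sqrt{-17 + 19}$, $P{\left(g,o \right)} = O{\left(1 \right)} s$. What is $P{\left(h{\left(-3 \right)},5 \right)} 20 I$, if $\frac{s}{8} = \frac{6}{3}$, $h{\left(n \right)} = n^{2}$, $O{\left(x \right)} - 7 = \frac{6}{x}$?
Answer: $4160 \sqrt{2} \approx 5883.1$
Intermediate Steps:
$O{\left(x \right)} = 7 + \frac{6}{x}$
$s = 16$ ($s = 8 \cdot \frac{6}{3} = 8 \cdot 6 \cdot \frac{1}{3} = 8 \cdot 2 = 16$)
$P{\left(g,o \right)} = 208$ ($P{\left(g,o \right)} = \left(7 + \frac{6}{1}\right) 16 = \left(7 + 6 \cdot 1\right) 16 = \left(7 + 6\right) 16 = 13 \cdot 16 = 208$)
$I = \sqrt{2} \approx 1.4142$
$P{\left(h{\left(-3 \right)},5 \right)} 20 I = 208 \cdot 20 \sqrt{2} = 4160 \sqrt{2}$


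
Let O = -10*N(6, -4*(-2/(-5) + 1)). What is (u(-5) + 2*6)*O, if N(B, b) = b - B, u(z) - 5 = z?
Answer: 1392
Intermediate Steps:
u(z) = 5 + z
O = 116 (O = -10*(-4*(-2/(-5) + 1) - 1*6) = -10*(-4*(-2*(-⅕) + 1) - 6) = -10*(-4*(⅖ + 1) - 6) = -10*(-4*7/5 - 6) = -10*(-28/5 - 6) = -10*(-58/5) = 116)
(u(-5) + 2*6)*O = ((5 - 5) + 2*6)*116 = (0 + 12)*116 = 12*116 = 1392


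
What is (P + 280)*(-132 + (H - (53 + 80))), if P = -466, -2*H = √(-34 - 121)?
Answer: 49290 + 93*I*√155 ≈ 49290.0 + 1157.8*I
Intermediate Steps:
H = -I*√155/2 (H = -√(-34 - 121)/2 = -I*√155/2 ≈ -6.225*I)
(P + 280)*(-132 + (H - (53 + 80))) = (-466 + 280)*(-132 + (-I*√155/2 - (53 + 80))) = -186*(-132 + (-I*√155/2 - 1*133)) = -186*(-132 + (-I*√155/2 - 133)) = -186*(-132 + (-133 - I*√155/2)) = -186*(-265 - I*√155/2) = 49290 + 93*I*√155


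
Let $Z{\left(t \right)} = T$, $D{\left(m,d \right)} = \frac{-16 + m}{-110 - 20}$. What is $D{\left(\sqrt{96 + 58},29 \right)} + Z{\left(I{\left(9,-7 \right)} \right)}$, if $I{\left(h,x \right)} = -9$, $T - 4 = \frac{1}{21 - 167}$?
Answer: $\frac{39063}{9490} - \frac{\sqrt{154}}{130} \approx 4.0208$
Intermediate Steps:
$T = \frac{583}{146}$ ($T = 4 + \frac{1}{21 - 167} = 4 + \frac{1}{-146} = 4 - \frac{1}{146} = \frac{583}{146} \approx 3.9931$)
$D{\left(m,d \right)} = \frac{8}{65} - \frac{m}{130}$ ($D{\left(m,d \right)} = \frac{-16 + m}{-130} = \left(-16 + m\right) \left(- \frac{1}{130}\right) = \frac{8}{65} - \frac{m}{130}$)
$Z{\left(t \right)} = \frac{583}{146}$
$D{\left(\sqrt{96 + 58},29 \right)} + Z{\left(I{\left(9,-7 \right)} \right)} = \left(\frac{8}{65} - \frac{\sqrt{96 + 58}}{130}\right) + \frac{583}{146} = \left(\frac{8}{65} - \frac{\sqrt{154}}{130}\right) + \frac{583}{146} = \frac{39063}{9490} - \frac{\sqrt{154}}{130}$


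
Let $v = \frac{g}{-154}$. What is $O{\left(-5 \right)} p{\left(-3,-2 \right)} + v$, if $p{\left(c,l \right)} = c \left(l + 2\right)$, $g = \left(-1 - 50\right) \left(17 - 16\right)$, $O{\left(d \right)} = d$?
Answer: $\frac{51}{154} \approx 0.33117$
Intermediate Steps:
$g = -51$ ($g = \left(-51\right) 1 = -51$)
$p{\left(c,l \right)} = c \left(2 + l\right)$
$v = \frac{51}{154}$ ($v = - \frac{51}{-154} = \left(-51\right) \left(- \frac{1}{154}\right) = \frac{51}{154} \approx 0.33117$)
$O{\left(-5 \right)} p{\left(-3,-2 \right)} + v = - 5 \left(- 3 \left(2 - 2\right)\right) + \frac{51}{154} = - 5 \left(\left(-3\right) 0\right) + \frac{51}{154} = \left(-5\right) 0 + \frac{51}{154} = 0 + \frac{51}{154} = \frac{51}{154}$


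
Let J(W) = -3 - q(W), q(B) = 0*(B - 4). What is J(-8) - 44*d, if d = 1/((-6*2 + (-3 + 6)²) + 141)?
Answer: -229/69 ≈ -3.3188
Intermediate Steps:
q(B) = 0 (q(B) = 0*(-4 + B) = 0)
J(W) = -3 (J(W) = -3 - 1*0 = -3 + 0 = -3)
d = 1/138 (d = 1/((-12 + 3²) + 141) = 1/((-12 + 9) + 141) = 1/(-3 + 141) = 1/138 ≈ 0.0072464)
J(-8) - 44*d = -3 - 44*1/138 = -3 - 22/69 = -229/69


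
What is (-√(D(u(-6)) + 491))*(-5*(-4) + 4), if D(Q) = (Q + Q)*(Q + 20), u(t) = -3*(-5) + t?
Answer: -24*√1013 ≈ -763.86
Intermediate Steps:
u(t) = 15 + t
D(Q) = 2*Q*(20 + Q) (D(Q) = (2*Q)*(20 + Q) = 2*Q*(20 + Q))
(-√(D(u(-6)) + 491))*(-5*(-4) + 4) = (-√(2*(15 - 6)*(20 + (15 - 6)) + 491))*(-5*(-4) + 4) = (-√(2*9*(20 + 9) + 491))*(20 + 4) = -√(2*9*29 + 491)*24 = -√(522 + 491)*24 = -√1013*24 = -24*√1013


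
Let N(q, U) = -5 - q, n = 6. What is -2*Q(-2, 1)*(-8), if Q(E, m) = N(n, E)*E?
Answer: 352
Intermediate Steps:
Q(E, m) = -11*E (Q(E, m) = (-5 - 1*6)*E = (-5 - 6)*E = -11*E)
-2*Q(-2, 1)*(-8) = -(-22)*(-2)*(-8) = -2*22*(-8) = -44*(-8) = 352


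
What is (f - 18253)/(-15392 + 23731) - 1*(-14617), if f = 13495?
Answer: 121886405/8339 ≈ 14616.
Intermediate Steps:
(f - 18253)/(-15392 + 23731) - 1*(-14617) = (13495 - 18253)/(-15392 + 23731) - 1*(-14617) = -4758/8339 + 14617 = 121886405/8339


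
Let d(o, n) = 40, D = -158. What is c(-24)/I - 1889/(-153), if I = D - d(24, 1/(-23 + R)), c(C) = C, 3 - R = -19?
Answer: 20983/1683 ≈ 12.468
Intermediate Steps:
R = 22 (R = 3 - 1*(-19) = 3 + 19 = 22)
I = -198 (I = -158 - 1*40 = -158 - 40 = -198)
c(-24)/I - 1889/(-153) = -24/(-198) - 1889/(-153) = -24*(-1/198) - 1889*(-1/153) = 4/33 + 1889/153 = 20983/1683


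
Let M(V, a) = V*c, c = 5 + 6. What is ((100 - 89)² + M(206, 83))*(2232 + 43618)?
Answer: 109443950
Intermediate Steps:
c = 11
M(V, a) = 11*V (M(V, a) = V*11 = 11*V)
((100 - 89)² + M(206, 83))*(2232 + 43618) = ((100 - 89)² + 11*206)*(2232 + 43618) = (11² + 2266)*45850 = (121 + 2266)*45850 = 2387*45850 = 109443950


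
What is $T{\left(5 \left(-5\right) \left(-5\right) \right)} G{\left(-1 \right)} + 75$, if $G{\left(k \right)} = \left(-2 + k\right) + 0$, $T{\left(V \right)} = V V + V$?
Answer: $-47175$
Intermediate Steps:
$T{\left(V \right)} = V + V^{2}$ ($T{\left(V \right)} = V^{2} + V = V + V^{2}$)
$G{\left(k \right)} = -2 + k$
$T{\left(5 \left(-5\right) \left(-5\right) \right)} G{\left(-1 \right)} + 75 = 5 \left(-5\right) \left(-5\right) \left(1 + 5 \left(-5\right) \left(-5\right)\right) \left(-2 - 1\right) + 75 = \left(-25\right) \left(-5\right) \left(1 - -125\right) \left(-3\right) + 75 = 125 \left(1 + 125\right) \left(-3\right) + 75 = 125 \cdot 126 \left(-3\right) + 75 = 15750 \left(-3\right) + 75 = -47250 + 75 = -47175$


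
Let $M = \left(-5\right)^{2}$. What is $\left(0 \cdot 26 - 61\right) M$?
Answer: $-1525$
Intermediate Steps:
$M = 25$
$\left(0 \cdot 26 - 61\right) M = \left(0 \cdot 26 - 61\right) 25 = \left(0 - 61\right) 25 = \left(-61\right) 25 = -1525$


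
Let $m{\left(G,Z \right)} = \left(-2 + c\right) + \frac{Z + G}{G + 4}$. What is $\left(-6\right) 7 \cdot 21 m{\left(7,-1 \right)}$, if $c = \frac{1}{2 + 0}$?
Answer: $\frac{9261}{11} \approx 841.91$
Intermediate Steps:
$c = \frac{1}{2} \approx 0.5$
$m{\left(G,Z \right)} = - \frac{3}{2} + \frac{G + Z}{4 + G}$ ($m{\left(G,Z \right)} = \left(-2 + \frac{1}{2}\right) + \frac{Z + G}{G + 4} = - \frac{3}{2} + \frac{G + Z}{4 + G}$)
$\left(-6\right) 7 \cdot 21 m{\left(7,-1 \right)} = \left(-6\right) 7 \cdot 21 \frac{-6 - 1 - \frac{7}{2}}{4 + 7} = \left(-42\right) 21 \frac{-6 - 1 - \frac{7}{2}}{11} = - 882 \cdot \frac{1}{11} \left(- \frac{21}{2}\right) = \left(-882\right) \left(- \frac{21}{22}\right) = \frac{9261}{11}$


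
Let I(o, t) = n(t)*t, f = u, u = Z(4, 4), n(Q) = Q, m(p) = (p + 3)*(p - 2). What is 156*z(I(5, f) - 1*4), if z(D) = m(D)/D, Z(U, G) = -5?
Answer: 23712/7 ≈ 3387.4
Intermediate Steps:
m(p) = (-2 + p)*(3 + p) (m(p) = (3 + p)*(-2 + p) = (-2 + p)*(3 + p))
u = -5
f = -5
I(o, t) = t**2 (I(o, t) = t*t = t**2)
z(D) = (-6 + D + D**2)/D
156*z(I(5, f) - 1*4) = 156*(1 + ((-5)**2 - 1*4) - 6/((-5)**2 - 1*4)) = 156*(1 + (25 - 4) - 6/(25 - 4)) = 156*(1 + 21 - 6/21) = 156*(1 + 21 - 6*1/21) = 156*(1 + 21 - 2/7) = 156*(152/7) = 23712/7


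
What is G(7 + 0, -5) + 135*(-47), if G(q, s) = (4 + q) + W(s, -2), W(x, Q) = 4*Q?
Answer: -6342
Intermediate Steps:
G(q, s) = -4 + q (G(q, s) = (4 + q) + 4*(-2) = (4 + q) - 8 = -4 + q)
G(7 + 0, -5) + 135*(-47) = (-4 + (7 + 0)) + 135*(-47) = (-4 + 7) - 6345 = 3 - 6345 = -6342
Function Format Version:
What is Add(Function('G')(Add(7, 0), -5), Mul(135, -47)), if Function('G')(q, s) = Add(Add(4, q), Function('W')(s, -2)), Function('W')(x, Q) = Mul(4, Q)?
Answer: -6342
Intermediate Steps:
Function('G')(q, s) = Add(-4, q) (Function('G')(q, s) = Add(Add(4, q), Mul(4, -2)) = Add(Add(4, q), -8) = Add(-4, q))
Add(Function('G')(Add(7, 0), -5), Mul(135, -47)) = Add(Add(-4, Add(7, 0)), Mul(135, -47)) = Add(Add(-4, 7), -6345) = Add(3, -6345) = -6342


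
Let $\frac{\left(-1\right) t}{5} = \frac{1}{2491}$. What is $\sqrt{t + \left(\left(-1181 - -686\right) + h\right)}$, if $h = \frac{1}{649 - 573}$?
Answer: $\frac{i \sqrt{4435167885661}}{94658} \approx 22.248 i$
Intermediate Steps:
$h = \frac{1}{76} \approx 0.013158$
$t = - \frac{5}{2491} \approx -0.0020072$
$\sqrt{t + \left(\left(-1181 - -686\right) + h\right)} = \sqrt{- \frac{5}{2491} + \left(\left(-1181 - -686\right) + \frac{1}{76}\right)} = \sqrt{- \frac{5}{2491} + \left(\left(-1181 + 686\right) + \frac{1}{76}\right)} = \sqrt{- \frac{5}{2491} + \left(-495 + \frac{1}{76}\right)} = \sqrt{- \frac{5}{2491} - \frac{37619}{76}} = \sqrt{- \frac{93709309}{189316}} = \frac{i \sqrt{4435167885661}}{94658}$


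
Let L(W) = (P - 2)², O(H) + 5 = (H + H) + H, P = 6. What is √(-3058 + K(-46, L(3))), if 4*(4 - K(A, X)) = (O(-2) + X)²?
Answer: I*√12241/2 ≈ 55.32*I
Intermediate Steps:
O(H) = -5 + 3*H (O(H) = -5 + ((H + H) + H) = -5 + (2*H + H) = -5 + 3*H)
L(W) = 16 (L(W) = (6 - 2)² = 4² = 16)
K(A, X) = 4 - (-11 + X)²/4 (K(A, X) = 4 - ((-5 + 3*(-2)) + X)²/4 = 4 - ((-5 - 6) + X)²/4 = 4 - (-11 + X)²/4)
√(-3058 + K(-46, L(3))) = √(-3058 + (4 - (-11 + 16)²/4)) = √(-3058 + (4 - ¼*5²)) = √(-3058 + (4 - ¼*25)) = √(-3058 + (4 - 25/4)) = √(-3058 - 9/4) = √(-12241/4) = I*√12241/2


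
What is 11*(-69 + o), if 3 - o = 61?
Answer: -1397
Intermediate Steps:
o = -58 (o = 3 - 1*61 = 3 - 61 = -58)
11*(-69 + o) = 11*(-69 - 58) = 11*(-127) = -1397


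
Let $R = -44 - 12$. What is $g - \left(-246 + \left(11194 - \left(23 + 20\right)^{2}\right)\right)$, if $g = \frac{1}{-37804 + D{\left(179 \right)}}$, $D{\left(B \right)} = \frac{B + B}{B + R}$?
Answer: $- \frac{42306109989}{4649534} \approx -9099.0$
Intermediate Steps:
$R = -56$
$D{\left(B \right)} = \frac{2 B}{-56 + B}$ ($D{\left(B \right)} = \frac{B + B}{B - 56} = \frac{2 B}{-56 + B}$)
$g = - \frac{123}{4649534}$ ($g = \frac{1}{-37804 + 2 \cdot 179 \frac{1}{-56 + 179}} = \frac{1}{-37804 + 2 \cdot 179 \cdot \frac{1}{123}} = \frac{1}{-37804 + \frac{358}{123}} = \frac{1}{- \frac{4649534}{123}} = - \frac{123}{4649534} \approx -2.6454 \cdot 10^{-5}$)
$g - \left(-246 + \left(11194 - \left(23 + 20\right)^{2}\right)\right) = - \frac{123}{4649534} - \left(-246 + \left(11194 - \left(23 + 20\right)^{2}\right)\right) = - \frac{123}{4649534} - \left(-246 + \left(11194 - 43^{2}\right)\right) = - \frac{123}{4649534} - \left(-246 + \left(11194 - 1849\right)\right) = - \frac{123}{4649534} - \left(-246 + 9345\right) = - \frac{123}{4649534} - 9099 = - \frac{42306109989}{4649534}$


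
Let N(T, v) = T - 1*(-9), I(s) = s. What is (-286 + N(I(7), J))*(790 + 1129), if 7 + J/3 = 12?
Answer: -518130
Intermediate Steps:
J = 15 (J = -21 + 3*12 = -21 + 36 = 15)
N(T, v) = 9 + T (N(T, v) = T + 9 = 9 + T)
(-286 + N(I(7), J))*(790 + 1129) = (-286 + (9 + 7))*(790 + 1129) = (-286 + 16)*1919 = -270*1919 = -518130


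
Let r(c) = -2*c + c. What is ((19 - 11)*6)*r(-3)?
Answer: 144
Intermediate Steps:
r(c) = -c
((19 - 11)*6)*r(-3) = ((19 - 11)*6)*(-1*(-3)) = (8*6)*3 = 48*3 = 144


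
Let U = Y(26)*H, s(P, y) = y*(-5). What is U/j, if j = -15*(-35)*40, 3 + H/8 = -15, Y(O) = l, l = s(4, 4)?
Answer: 24/175 ≈ 0.13714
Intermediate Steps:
s(P, y) = -5*y
l = -20 (l = -5*4 = -20)
Y(O) = -20
H = -144 (H = -24 + 8*(-15) = -24 - 120 = -144)
j = 21000 (j = 525*40 = 21000)
U = 2880 (U = -20*(-144) = 2880)
U/j = 2880/21000 = 2880*(1/21000) = 24/175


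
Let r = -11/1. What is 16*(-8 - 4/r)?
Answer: -1344/11 ≈ -122.18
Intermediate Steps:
r = -11 (r = -11*1 = -11)
16*(-8 - 4/r) = 16*(-8 - 4/(-11)) = 16*(-8 - 4*(-1/11)) = 16*(-8 + 4/11) = 16*(-84/11) = -1344/11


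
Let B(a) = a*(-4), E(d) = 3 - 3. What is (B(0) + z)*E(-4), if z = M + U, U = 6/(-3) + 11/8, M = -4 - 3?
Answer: 0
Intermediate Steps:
E(d) = 0
M = -7
U = -5/8 (U = 6*(-1/3) + 11*(1/8) = -2 + 11/8 = -5/8 ≈ -0.62500)
B(a) = -4*a
z = -61/8 (z = -7 - 5/8 = -61/8 ≈ -7.6250)
(B(0) + z)*E(-4) = (-4*0 - 61/8)*0 = (0 - 61/8)*0 = -61/8*0 = 0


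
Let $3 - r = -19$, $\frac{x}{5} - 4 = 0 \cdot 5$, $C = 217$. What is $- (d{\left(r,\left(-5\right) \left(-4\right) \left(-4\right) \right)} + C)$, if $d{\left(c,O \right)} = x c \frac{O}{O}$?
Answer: $-657$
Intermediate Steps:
$x = 20$ ($x = 20 + 5 \cdot 0 \cdot 5 = 20 + 5 \cdot 0 = 20 + 0 = 20$)
$r = 22$ ($r = 3 - -19 = 3 + 19 = 22$)
$d{\left(c,O \right)} = 20 c$ ($d{\left(c,O \right)} = 20 c \frac{O}{O} = 20 c 1 = 20 c$)
$- (d{\left(r,\left(-5\right) \left(-4\right) \left(-4\right) \right)} + C) = - (20 \cdot 22 + 217) = - (440 + 217) = \left(-1\right) 657 = -657$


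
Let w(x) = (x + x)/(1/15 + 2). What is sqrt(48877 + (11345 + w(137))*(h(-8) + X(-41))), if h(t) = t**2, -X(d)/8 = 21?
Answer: I*sqrt(1100144523)/31 ≈ 1069.9*I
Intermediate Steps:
X(d) = -168 (X(d) = -8*21 = -168)
w(x) = 30*x/31 (w(x) = (2*x)/(1/15 + 2) = (2*x)/(31/15) = (2*x)*(15/31) = 30*x/31)
sqrt(48877 + (11345 + w(137))*(h(-8) + X(-41))) = sqrt(48877 + (11345 + (30/31)*137)*((-8)**2 - 168)) = sqrt(48877 + (11345 + 4110/31)*(64 - 168)) = sqrt(48877 + (355805/31)*(-104)) = sqrt(48877 - 37003720/31) = sqrt(-35488533/31) = I*sqrt(1100144523)/31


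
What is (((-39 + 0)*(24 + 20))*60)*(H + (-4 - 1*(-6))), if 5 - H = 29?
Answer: 2265120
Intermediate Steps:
H = -24 (H = 5 - 1*29 = 5 - 29 = -24)
(((-39 + 0)*(24 + 20))*60)*(H + (-4 - 1*(-6))) = (((-39 + 0)*(24 + 20))*60)*(-24 + (-4 - 1*(-6))) = (-39*44*60)*(-24 + (-4 + 6)) = (-1716*60)*(-24 + 2) = -102960*(-22) = 2265120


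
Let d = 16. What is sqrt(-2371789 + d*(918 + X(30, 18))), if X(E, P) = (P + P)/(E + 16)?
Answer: I*sqrt(1246899805)/23 ≈ 1535.3*I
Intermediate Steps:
X(E, P) = 2*P/(16 + E) (X(E, P) = (2*P)/(16 + E) = 2*P/(16 + E))
sqrt(-2371789 + d*(918 + X(30, 18))) = sqrt(-2371789 + 16*(918 + 2*18/(16 + 30))) = sqrt(-2371789 + 16*(918 + 2*18/46)) = sqrt(-2371789 + 16*(918 + 2*18*(1/46))) = sqrt(-2371789 + 16*(918 + 18/23)) = sqrt(-2371789 + 16*(21132/23)) = sqrt(-2371789 + 338112/23) = sqrt(-54213035/23) = I*sqrt(1246899805)/23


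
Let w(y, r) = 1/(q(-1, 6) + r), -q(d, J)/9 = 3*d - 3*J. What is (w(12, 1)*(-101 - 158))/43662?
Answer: -259/8295780 ≈ -3.1221e-5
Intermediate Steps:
q(d, J) = -27*d + 27*J (q(d, J) = -9*(3*d - 3*J) = -9*(-3*J + 3*d) = -27*d + 27*J)
w(y, r) = 1/(189 + r) (w(y, r) = 1/((-27*(-1) + 27*6) + r) = 1/((27 + 162) + r) = 1/(189 + r))
(w(12, 1)*(-101 - 158))/43662 = ((-101 - 158)/(189 + 1))/43662 = (-259/190)*(1/43662) = ((1/190)*(-259))*(1/43662) = -259/190*1/43662 = -259/8295780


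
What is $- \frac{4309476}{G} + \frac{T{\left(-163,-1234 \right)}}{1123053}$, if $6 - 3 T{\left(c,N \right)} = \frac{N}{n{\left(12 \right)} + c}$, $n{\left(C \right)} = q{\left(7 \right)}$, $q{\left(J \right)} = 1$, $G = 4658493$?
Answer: $- \frac{392021569389329}{423770497669449} \approx -0.92508$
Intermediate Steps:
$n{\left(C \right)} = 1$
$T{\left(c,N \right)} = 2 - \frac{N}{3 \left(1 + c\right)}$ ($T{\left(c,N \right)} = 2 - \frac{\frac{1}{1 + c} N}{3} = 2 - \frac{N \frac{1}{1 + c}}{3} = 2 - \frac{N}{3 \left(1 + c\right)}$)
$- \frac{4309476}{G} + \frac{T{\left(-163,-1234 \right)}}{1123053} = - \frac{4309476}{4658493} + \frac{\frac{1}{3} \frac{1}{1 - 163} \left(6 - -1234 + 6 \left(-163\right)\right)}{1123053} = \left(-4309476\right) \frac{1}{4658493} + \frac{6 + 1234 - 978}{3 \left(-162\right)} \frac{1}{1123053} = - \frac{1436492}{1552831} + \frac{1}{3} \left(- \frac{1}{162}\right) 262 \cdot \frac{1}{1123053} = - \frac{1436492}{1552831} - \frac{131}{272901879} = - \frac{392021569389329}{423770497669449}$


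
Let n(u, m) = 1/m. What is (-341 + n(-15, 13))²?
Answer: 19642624/169 ≈ 1.1623e+5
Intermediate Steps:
(-341 + n(-15, 13))² = (-341 + 1/13)² = (-4432/13)² = 19642624/169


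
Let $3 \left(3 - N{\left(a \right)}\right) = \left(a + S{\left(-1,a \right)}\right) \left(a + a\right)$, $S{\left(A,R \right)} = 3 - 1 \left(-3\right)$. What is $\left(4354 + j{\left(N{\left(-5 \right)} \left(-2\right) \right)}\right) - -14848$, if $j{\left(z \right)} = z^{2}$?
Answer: $\frac{174262}{9} \approx 19362.0$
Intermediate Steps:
$S{\left(A,R \right)} = 6$ ($S{\left(A,R \right)} = 3 - -3 = 3 + 3 = 6$)
$N{\left(a \right)} = 3 - \frac{2 a \left(6 + a\right)}{3}$ ($N{\left(a \right)} = 3 - \frac{\left(a + 6\right) \left(a + a\right)}{3} = 3 - \frac{\left(6 + a\right) 2 a}{3} = 3 - \frac{2 a \left(6 + a\right)}{3}$)
$\left(4354 + j{\left(N{\left(-5 \right)} \left(-2\right) \right)}\right) - -14848 = \left(4354 + \left(\left(3 - -20 - \frac{2 \left(-5\right)^{2}}{3}\right) \left(-2\right)\right)^{2}\right) - -14848 = \left(4354 + \left(\left(3 + 20 - \frac{50}{3}\right) \left(-2\right)\right)^{2}\right) + 14848 = \left(4354 + \left(\frac{19}{3} \left(-2\right)\right)^{2}\right) + 14848 = \left(4354 + \left(- \frac{38}{3}\right)^{2}\right) + 14848 = \left(4354 + \frac{1444}{9}\right) + 14848 = \frac{40630}{9} + 14848 = \frac{174262}{9}$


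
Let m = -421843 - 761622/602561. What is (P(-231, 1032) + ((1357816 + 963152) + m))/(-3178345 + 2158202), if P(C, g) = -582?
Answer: -1143987207001/614698386223 ≈ -1.8611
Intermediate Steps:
m = -254186901545/602561 (m = -421843 - 761622/602561 = -254186901545/602561 ≈ -4.2184e+5)
(P(-231, 1032) + ((1357816 + 963152) + m))/(-3178345 + 2158202) = (-582 + ((1357816 + 963152) - 254186901545/602561))/(-3178345 + 2158202) = (-582 + (2320968 - 254186901545/602561))/(-1020143) = (-582 + 1144337897503/602561)*(-1/1020143) = (1143987207001/602561)*(-1/1020143) = -1143987207001/614698386223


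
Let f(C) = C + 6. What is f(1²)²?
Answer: 49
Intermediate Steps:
f(C) = 6 + C
f(1²)² = (6 + 1²)² = (6 + 1)² = 7² = 49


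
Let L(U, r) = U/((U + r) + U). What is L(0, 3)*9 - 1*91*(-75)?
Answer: 6825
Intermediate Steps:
L(U, r) = U/(r + 2*U)
L(0, 3)*9 - 1*91*(-75) = (0/(3 + 2*0))*9 - 1*91*(-75) = (0/(3 + 0))*9 - 91*(-75) = (0/3)*9 + 6825 = (0*(⅓))*9 + 6825 = 0*9 + 6825 = 0 + 6825 = 6825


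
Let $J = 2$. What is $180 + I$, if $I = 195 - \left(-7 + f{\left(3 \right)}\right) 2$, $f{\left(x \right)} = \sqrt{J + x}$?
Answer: $389 - 2 \sqrt{5} \approx 384.53$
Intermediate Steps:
$f{\left(x \right)} = \sqrt{2 + x}$
$I = 209 - 2 \sqrt{5}$ ($I = 195 - \left(-7 + \sqrt{2 + 3}\right) 2 = 195 - \left(-7 + \sqrt{5}\right) 2 = 195 - \left(-14 + 2 \sqrt{5}\right) = 195 + \left(14 - 2 \sqrt{5}\right) = 209 - 2 \sqrt{5} \approx 204.53$)
$180 + I = 180 + \left(209 - 2 \sqrt{5}\right) = 389 - 2 \sqrt{5}$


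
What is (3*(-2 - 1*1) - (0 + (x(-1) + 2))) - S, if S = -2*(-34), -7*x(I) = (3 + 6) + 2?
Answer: -542/7 ≈ -77.429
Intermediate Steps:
x(I) = -11/7 (x(I) = -((3 + 6) + 2)/7 = -(9 + 2)/7 = -1/7*11 = -11/7)
S = 68
(3*(-2 - 1*1) - (0 + (x(-1) + 2))) - S = (3*(-2 - 1*1) - (0 + (-11/7 + 2))) - 1*68 = (3*(-2 - 1) - (0 + 3/7)) - 68 = (3*(-3) - 1*3/7) - 68 = (-9 - 3/7) - 68 = -66/7 - 68 = -542/7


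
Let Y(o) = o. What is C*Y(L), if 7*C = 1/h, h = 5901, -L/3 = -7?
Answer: 1/1967 ≈ 0.00050839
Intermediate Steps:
L = 21 (L = -3*(-7) = 21)
C = 1/41307 (C = (1/7)/5901 = (1/7)*(1/5901) = 1/41307 ≈ 2.4209e-5)
C*Y(L) = (1/41307)*21 = 1/1967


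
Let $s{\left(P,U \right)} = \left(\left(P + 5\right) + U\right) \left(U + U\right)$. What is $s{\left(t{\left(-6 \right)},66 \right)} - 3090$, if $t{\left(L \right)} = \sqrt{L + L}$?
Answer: $6282 + 264 i \sqrt{3} \approx 6282.0 + 457.26 i$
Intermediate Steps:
$t{\left(L \right)} = \sqrt{2} \sqrt{L}$ ($t{\left(L \right)} = \sqrt{2 L} = \sqrt{2} \sqrt{L}$)
$s{\left(P,U \right)} = 2 U \left(5 + P + U\right)$ ($s{\left(P,U \right)} = \left(\left(5 + P\right) + U\right) 2 U = \left(5 + P + U\right) 2 U = 2 U \left(5 + P + U\right)$)
$s{\left(t{\left(-6 \right)},66 \right)} - 3090 = 2 \cdot 66 \left(5 + \sqrt{2} \sqrt{-6} + 66\right) - 3090 = 2 \cdot 66 \left(5 + \sqrt{2} i \sqrt{6} + 66\right) - 3090 = 2 \cdot 66 \left(5 + 2 i \sqrt{3} + 66\right) - 3090 = 2 \cdot 66 \left(71 + 2 i \sqrt{3}\right) - 3090 = \left(9372 + 264 i \sqrt{3}\right) - 3090 = 6282 + 264 i \sqrt{3}$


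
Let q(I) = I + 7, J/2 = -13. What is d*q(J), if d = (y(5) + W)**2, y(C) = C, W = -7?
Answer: -76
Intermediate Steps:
J = -26 (J = 2*(-13) = -26)
q(I) = 7 + I
d = 4 (d = (5 - 7)**2 = (-2)**2 = 4)
d*q(J) = 4*(7 - 26) = 4*(-19) = -76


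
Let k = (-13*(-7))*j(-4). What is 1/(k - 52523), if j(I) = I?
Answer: -1/52887 ≈ -1.8908e-5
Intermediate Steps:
k = -364 (k = -13*(-7)*(-4) = 91*(-4) = -364)
1/(k - 52523) = 1/(-364 - 52523) = 1/(-52887) = -1/52887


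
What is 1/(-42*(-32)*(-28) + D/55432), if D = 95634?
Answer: -27716/1042960695 ≈ -2.6574e-5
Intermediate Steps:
1/(-42*(-32)*(-28) + D/55432) = 1/(-42*(-32)*(-28) + 95634/55432) = 1/(1344*(-28) + 95634*(1/55432)) = 1/(-37632 + 47817/27716) = 1/(-1042960695/27716) = -27716/1042960695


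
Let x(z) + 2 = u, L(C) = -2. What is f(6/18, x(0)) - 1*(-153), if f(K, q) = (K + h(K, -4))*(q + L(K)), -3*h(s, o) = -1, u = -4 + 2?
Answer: 149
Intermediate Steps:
u = -2
h(s, o) = ⅓ (h(s, o) = -⅓*(-1) = ⅓)
x(z) = -4 (x(z) = -2 - 2 = -4)
f(K, q) = (-2 + q)*(⅓ + K) (f(K, q) = (K + ⅓)*(q - 2) = (⅓ + K)*(-2 + q) = (-2 + q)*(⅓ + K))
f(6/18, x(0)) - 1*(-153) = (-⅔ - 12/18 + (⅓)*(-4) + (6/18)*(-4)) - 1*(-153) = (-⅔ - 12/18 - 4/3 + (6*(1/18))*(-4)) + 153 = (-⅔ - 2*⅓ - 4/3 + (⅓)*(-4)) + 153 = (-⅔ - ⅔ - 4/3 - 4/3) + 153 = -4 + 153 = 149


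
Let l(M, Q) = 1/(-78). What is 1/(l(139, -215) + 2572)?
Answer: 78/200615 ≈ 0.00038880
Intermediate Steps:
l(M, Q) = -1/78
1/(l(139, -215) + 2572) = 1/(-1/78 + 2572) = 1/(200615/78) = 78/200615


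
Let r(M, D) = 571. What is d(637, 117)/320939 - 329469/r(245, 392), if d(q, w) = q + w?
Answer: -105739020857/183256169 ≈ -577.00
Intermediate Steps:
d(637, 117)/320939 - 329469/r(245, 392) = (637 + 117)/320939 - 329469/571 = 754*(1/320939) - 329469*1/571 = 754/320939 - 329469/571 = -105739020857/183256169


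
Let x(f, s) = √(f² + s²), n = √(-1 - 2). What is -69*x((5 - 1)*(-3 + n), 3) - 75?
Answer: -75 - 69*√(105 - 96*I*√3) ≈ -922.4 + 467.1*I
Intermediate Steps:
n = I*√3 (n = √(-3) = I*√3 ≈ 1.732*I)
-69*x((5 - 1)*(-3 + n), 3) - 75 = -69*√(((5 - 1)*(-3 + I*√3))² + 3²) - 75 = -69*√((4*(-3 + I*√3))² + 9) - 75 = -69*√((-12 + 4*I*√3)² + 9) - 75 = -69*√(9 + (-12 + 4*I*√3)²) - 75 = -75 - 69*√(9 + (-12 + 4*I*√3)²)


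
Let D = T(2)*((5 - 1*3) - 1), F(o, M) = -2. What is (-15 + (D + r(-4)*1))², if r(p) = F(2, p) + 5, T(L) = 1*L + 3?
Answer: 49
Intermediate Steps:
T(L) = 3 + L (T(L) = L + 3 = 3 + L)
D = 5 (D = (3 + 2)*((5 - 1*3) - 1) = 5*((5 - 3) - 1) = 5*(2 - 1) = 5*1 = 5)
r(p) = 3 (r(p) = -2 + 5 = 3)
(-15 + (D + r(-4)*1))² = (-15 + (5 + 3*1))² = (-15 + (5 + 3))² = (-15 + 8)² = (-7)² = 49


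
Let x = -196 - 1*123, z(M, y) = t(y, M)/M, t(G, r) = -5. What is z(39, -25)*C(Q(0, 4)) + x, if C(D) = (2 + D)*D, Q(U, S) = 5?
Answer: -12616/39 ≈ -323.49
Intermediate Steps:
z(M, y) = -5/M
x = -319 (x = -196 - 123 = -319)
C(D) = D*(2 + D)
z(39, -25)*C(Q(0, 4)) + x = (-5/39)*(5*(2 + 5)) - 319 = (-5*1/39)*(5*7) - 319 = -5/39*35 - 319 = -175/39 - 319 = -12616/39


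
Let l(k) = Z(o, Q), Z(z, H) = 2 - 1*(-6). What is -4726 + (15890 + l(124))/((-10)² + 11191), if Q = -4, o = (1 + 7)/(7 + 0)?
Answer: -53345368/11291 ≈ -4724.6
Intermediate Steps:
o = 8/7 ≈ 1.1429
Z(z, H) = 8 (Z(z, H) = 2 + 6 = 8)
l(k) = 8
-4726 + (15890 + l(124))/((-10)² + 11191) = -4726 + (15890 + 8)/((-10)² + 11191) = -4726 + 15898/(100 + 11191) = -4726 + 15898/11291 = -53345368/11291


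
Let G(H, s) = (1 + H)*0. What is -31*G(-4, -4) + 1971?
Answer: 1971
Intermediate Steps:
G(H, s) = 0
-31*G(-4, -4) + 1971 = -31*0 + 1971 = 0 + 1971 = 1971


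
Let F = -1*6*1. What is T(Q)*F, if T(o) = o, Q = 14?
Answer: -84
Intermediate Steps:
F = -6 (F = -6*1 = -6)
T(Q)*F = 14*(-6) = -84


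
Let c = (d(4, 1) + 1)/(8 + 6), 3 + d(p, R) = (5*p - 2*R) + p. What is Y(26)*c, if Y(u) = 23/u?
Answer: 115/91 ≈ 1.2637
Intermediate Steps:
d(p, R) = -3 - 2*R + 6*p (d(p, R) = -3 + ((5*p - 2*R) + p) = -3 + ((-2*R + 5*p) + p) = -3 + (-2*R + 6*p) = -3 - 2*R + 6*p)
c = 10/7 (c = ((-3 - 2*1 + 6*4) + 1)/(8 + 6) = ((-3 - 2 + 24) + 1)/14 = (19 + 1)*(1/14) = 20*(1/14) = 10/7 ≈ 1.4286)
Y(26)*c = (23/26)*(10/7) = 115/91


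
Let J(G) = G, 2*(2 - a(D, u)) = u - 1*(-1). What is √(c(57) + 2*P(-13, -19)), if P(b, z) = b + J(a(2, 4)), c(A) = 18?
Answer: 3*I ≈ 3.0*I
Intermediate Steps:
a(D, u) = 3/2 - u/2 (a(D, u) = 2 - (u - 1*(-1))/2 = 2 - (u + 1)/2 = 2 - (1 + u)/2 = 2 + (-½ - u/2) = 3/2 - u/2)
P(b, z) = -½ + b (P(b, z) = b + (3/2 - ½*4) = b + (3/2 - 2) = b - ½ = -½ + b)
√(c(57) + 2*P(-13, -19)) = √(18 + 2*(-½ - 13)) = √(18 + 2*(-27/2)) = √(18 - 27) = √(-9) = 3*I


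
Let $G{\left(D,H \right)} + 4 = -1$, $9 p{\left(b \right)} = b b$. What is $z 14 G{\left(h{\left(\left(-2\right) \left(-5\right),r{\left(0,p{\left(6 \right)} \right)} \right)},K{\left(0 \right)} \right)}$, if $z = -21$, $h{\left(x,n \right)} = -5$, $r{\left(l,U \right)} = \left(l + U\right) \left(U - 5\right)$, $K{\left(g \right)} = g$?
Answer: $1470$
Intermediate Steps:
$p{\left(b \right)} = \frac{b^{2}}{9}$ ($p{\left(b \right)} = \frac{b b}{9} = \frac{b^{2}}{9}$)
$r{\left(l,U \right)} = \left(-5 + U\right) \left(U + l\right)$ ($r{\left(l,U \right)} = \left(U + l\right) \left(-5 + U\right) = \left(-5 + U\right) \left(U + l\right)$)
$G{\left(D,H \right)} = -5$ ($G{\left(D,H \right)} = -4 - 1 = -5$)
$z 14 G{\left(h{\left(\left(-2\right) \left(-5\right),r{\left(0,p{\left(6 \right)} \right)} \right)},K{\left(0 \right)} \right)} = \left(-21\right) 14 \left(-5\right) = \left(-294\right) \left(-5\right) = 1470$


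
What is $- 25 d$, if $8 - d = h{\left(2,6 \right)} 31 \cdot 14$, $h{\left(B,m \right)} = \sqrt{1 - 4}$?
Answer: $-200 + 10850 i \sqrt{3} \approx -200.0 + 18793.0 i$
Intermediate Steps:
$h{\left(B,m \right)} = i \sqrt{3}$ ($h{\left(B,m \right)} = \sqrt{-3} = i \sqrt{3}$)
$d = 8 - 434 i \sqrt{3}$ ($d = 8 - i \sqrt{3} \cdot 31 \cdot 14 = 8 - 31 i \sqrt{3} \cdot 14 = 8 - 434 i \sqrt{3} \approx 8.0 - 751.71 i$)
$- 25 d = - 25 \left(8 - 434 i \sqrt{3}\right) = -200 + 10850 i \sqrt{3}$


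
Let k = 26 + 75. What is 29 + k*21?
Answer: 2150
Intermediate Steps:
k = 101
29 + k*21 = 29 + 101*21 = 29 + 2121 = 2150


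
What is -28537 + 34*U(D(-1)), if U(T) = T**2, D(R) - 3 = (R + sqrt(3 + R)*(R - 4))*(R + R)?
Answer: -20887 + 3400*sqrt(2) ≈ -16079.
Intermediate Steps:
D(R) = 3 + 2*R*(R + sqrt(3 + R)*(-4 + R)) (D(R) = 3 + (R + sqrt(3 + R)*(R - 4))*(R + R) = 3 + (R + sqrt(3 + R)*(-4 + R))*(2*R) = 3 + 2*R*(R + sqrt(3 + R)*(-4 + R)))
-28537 + 34*U(D(-1)) = -28537 + 34*(3 + 2*(-1)**2 - 8*(-1)*sqrt(3 - 1) + 2*(-1)**2*sqrt(3 - 1))**2 = -28537 + 34*(3 + 2*1 - 8*(-1)*sqrt(2) + 2*1*sqrt(2))**2 = -28537 + 34*(3 + 2 + 8*sqrt(2) + 2*sqrt(2))**2 = -28537 + 34*(5 + 10*sqrt(2))**2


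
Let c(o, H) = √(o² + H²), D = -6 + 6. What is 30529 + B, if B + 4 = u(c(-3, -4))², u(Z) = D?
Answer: 30525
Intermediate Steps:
D = 0
c(o, H) = √(H² + o²)
u(Z) = 0
B = -4 (B = -4 + 0² = -4 + 0 = -4)
30529 + B = 30529 - 4 = 30525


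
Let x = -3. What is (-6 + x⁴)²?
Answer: 5625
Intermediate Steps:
(-6 + x⁴)² = (-6 + (-3)⁴)² = (-6 + 81)² = 75² = 5625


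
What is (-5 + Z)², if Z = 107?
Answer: 10404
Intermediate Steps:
(-5 + Z)² = (-5 + 107)² = 102² = 10404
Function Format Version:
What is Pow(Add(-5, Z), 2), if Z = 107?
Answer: 10404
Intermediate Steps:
Pow(Add(-5, Z), 2) = Pow(Add(-5, 107), 2) = Pow(102, 2) = 10404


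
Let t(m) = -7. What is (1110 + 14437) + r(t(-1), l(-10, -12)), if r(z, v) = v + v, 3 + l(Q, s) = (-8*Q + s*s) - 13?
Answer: 15963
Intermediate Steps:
l(Q, s) = -16 + s² - 8*Q (l(Q, s) = -3 + ((-8*Q + s*s) - 13) = -3 + ((-8*Q + s²) - 13) = -3 + ((s² - 8*Q) - 13) = -3 + (-13 + s² - 8*Q) = -16 + s² - 8*Q)
r(z, v) = 2*v
(1110 + 14437) + r(t(-1), l(-10, -12)) = (1110 + 14437) + 2*(-16 + (-12)² - 8*(-10)) = 15547 + 2*(-16 + 144 + 80) = 15547 + 2*208 = 15547 + 416 = 15963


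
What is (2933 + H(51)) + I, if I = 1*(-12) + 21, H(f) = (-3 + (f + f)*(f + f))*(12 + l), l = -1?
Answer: 117353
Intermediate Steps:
H(f) = -33 + 44*f**2 (H(f) = (-3 + (f + f)*(f + f))*(12 - 1) = (-3 + (2*f)*(2*f))*11 = (-3 + 4*f**2)*11 = -33 + 44*f**2)
I = 9 (I = -12 + 21 = 9)
(2933 + H(51)) + I = (2933 + (-33 + 44*51**2)) + 9 = (2933 + (-33 + 44*2601)) + 9 = (2933 + (-33 + 114444)) + 9 = (2933 + 114411) + 9 = 117344 + 9 = 117353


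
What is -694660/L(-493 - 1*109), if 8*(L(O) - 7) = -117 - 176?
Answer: 5557280/237 ≈ 23448.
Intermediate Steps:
L(O) = -237/8 (L(O) = 7 + (-117 - 176)/8 = 7 + (⅛)*(-293) = 7 - 293/8 = -237/8)
-694660/L(-493 - 1*109) = -694660/(-237/8) = -694660*(-8/237) = 5557280/237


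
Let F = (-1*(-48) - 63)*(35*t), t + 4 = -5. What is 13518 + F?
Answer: 18243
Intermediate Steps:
t = -9 (t = -4 - 5 = -9)
F = 4725 (F = (-1*(-48) - 63)*(35*(-9)) = (48 - 63)*(-315) = -15*(-315) = 4725)
13518 + F = 13518 + 4725 = 18243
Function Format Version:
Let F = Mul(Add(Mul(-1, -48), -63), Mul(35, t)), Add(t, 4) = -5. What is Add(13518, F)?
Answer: 18243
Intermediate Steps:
t = -9 (t = Add(-4, -5) = -9)
F = 4725 (F = Mul(Add(Mul(-1, -48), -63), Mul(35, -9)) = Mul(Add(48, -63), -315) = Mul(-15, -315) = 4725)
Add(13518, F) = Add(13518, 4725) = 18243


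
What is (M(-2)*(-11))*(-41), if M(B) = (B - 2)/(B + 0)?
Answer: 902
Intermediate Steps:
M(B) = (-2 + B)/B
(M(-2)*(-11))*(-41) = (((-2 - 2)/(-2))*(-11))*(-41) = (-½*(-4)*(-11))*(-41) = (2*(-11))*(-41) = -22*(-41) = 902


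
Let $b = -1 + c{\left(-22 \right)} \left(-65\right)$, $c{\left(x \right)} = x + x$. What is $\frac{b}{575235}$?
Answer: $\frac{953}{191745} \approx 0.0049701$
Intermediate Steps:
$c{\left(x \right)} = 2 x$
$b = 2859$ ($b = -1 + 2 \left(-22\right) \left(-65\right) = -1 - -2860 = -1 + 2860 = 2859$)
$\frac{b}{575235} = \frac{2859}{575235} = 2859 \cdot \frac{1}{575235} = \frac{953}{191745}$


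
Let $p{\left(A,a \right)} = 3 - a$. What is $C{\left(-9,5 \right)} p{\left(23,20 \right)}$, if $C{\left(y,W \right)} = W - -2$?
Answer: $-119$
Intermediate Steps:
$C{\left(y,W \right)} = 2 + W$ ($C{\left(y,W \right)} = W + 2 = 2 + W$)
$C{\left(-9,5 \right)} p{\left(23,20 \right)} = \left(2 + 5\right) \left(3 - 20\right) = 7 \left(3 - 20\right) = 7 \left(-17\right) = -119$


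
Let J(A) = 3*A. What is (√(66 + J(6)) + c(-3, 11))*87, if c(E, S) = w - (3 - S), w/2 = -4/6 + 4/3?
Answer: 812 + 174*√21 ≈ 1609.4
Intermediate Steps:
w = 4/3 (w = 2*(-4/6 + 4/3) = 2*(-4*⅙ + 4*(⅓)) = 2*(-⅔ + 4/3) = 2*(⅔) = 4/3 ≈ 1.3333)
c(E, S) = -5/3 + S (c(E, S) = 4/3 - (3 - S) = 4/3 + (-3 + S) = -5/3 + S)
(√(66 + J(6)) + c(-3, 11))*87 = (√(66 + 3*6) + (-5/3 + 11))*87 = (√(66 + 18) + 28/3)*87 = (√84 + 28/3)*87 = (2*√21 + 28/3)*87 = (28/3 + 2*√21)*87 = 812 + 174*√21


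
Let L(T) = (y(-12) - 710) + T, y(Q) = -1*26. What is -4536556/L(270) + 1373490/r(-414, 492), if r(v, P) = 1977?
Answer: 1601469592/153547 ≈ 10430.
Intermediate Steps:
y(Q) = -26
L(T) = -736 + T (L(T) = (-26 - 710) + T = -736 + T)
-4536556/L(270) + 1373490/r(-414, 492) = -4536556/(-736 + 270) + 1373490/1977 = -4536556/(-466) + 1373490*(1/1977) = -4536556*(-1/466) + 457830/659 = 2268278/233 + 457830/659 = 1601469592/153547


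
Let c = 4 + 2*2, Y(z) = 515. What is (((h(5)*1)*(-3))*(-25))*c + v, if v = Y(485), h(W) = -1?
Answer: -85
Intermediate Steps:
c = 8 (c = 4 + 4 = 8)
v = 515
(((h(5)*1)*(-3))*(-25))*c + v = ((-1*1*(-3))*(-25))*8 + 515 = (-1*(-3)*(-25))*8 + 515 = (3*(-25))*8 + 515 = -75*8 + 515 = -600 + 515 = -85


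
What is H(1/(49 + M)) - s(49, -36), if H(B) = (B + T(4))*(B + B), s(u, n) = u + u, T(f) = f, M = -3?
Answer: -103499/1058 ≈ -97.825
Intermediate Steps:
s(u, n) = 2*u
H(B) = 2*B*(4 + B) (H(B) = (B + 4)*(B + B) = (4 + B)*(2*B) = 2*B*(4 + B))
H(1/(49 + M)) - s(49, -36) = 2*(4 + 1/(49 - 3))/(49 - 3) - 2*49 = 2*(4 + 1/46)/46 - 1*98 = 2*(1/46)*(4 + 1/46) - 98 = 2*(1/46)*(185/46) - 98 = 185/1058 - 98 = -103499/1058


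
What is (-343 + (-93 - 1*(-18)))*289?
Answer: -120802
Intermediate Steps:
(-343 + (-93 - 1*(-18)))*289 = (-343 + (-93 + 18))*289 = (-343 - 75)*289 = -418*289 = -120802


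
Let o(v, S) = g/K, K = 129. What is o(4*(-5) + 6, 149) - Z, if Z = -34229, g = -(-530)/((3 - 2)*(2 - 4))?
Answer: 4415276/129 ≈ 34227.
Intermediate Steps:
g = -265 (g = -(-530)/(1*(-2)) = -(-530)/(-2) = -(-530)*(-1)/2 = -106*5/2 = -265)
o(v, S) = -265/129
o(4*(-5) + 6, 149) - Z = -265/129 - 1*(-34229) = -265/129 + 34229 = 4415276/129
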